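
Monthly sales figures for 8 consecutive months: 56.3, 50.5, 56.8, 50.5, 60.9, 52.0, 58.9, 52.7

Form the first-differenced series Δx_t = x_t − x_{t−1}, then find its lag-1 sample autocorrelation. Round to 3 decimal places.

-0.870

First differences Δx: -5.8, 6.3, -6.3, 10.4, -8.9, 6.9, -6.2
Mean of differences = -0.5143
Numerator Σ(Δx_t−Δx̄)(Δx_{t+1}−Δx̄) = -334.4445
Denominator Σ(Δx_t−Δx̄)² = 384.5886
r_1(Δx) = -334.4445 / 384.5886 = -0.870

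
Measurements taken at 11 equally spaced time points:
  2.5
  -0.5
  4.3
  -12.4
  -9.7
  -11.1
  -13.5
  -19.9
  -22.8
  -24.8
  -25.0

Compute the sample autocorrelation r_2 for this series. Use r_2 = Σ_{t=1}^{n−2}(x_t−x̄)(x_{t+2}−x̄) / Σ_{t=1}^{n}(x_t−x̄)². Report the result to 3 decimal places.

0.457

Mean x̄ = (2.5 − 0.5 + 4.3 − 12.4 − 9.7 − 11.1 − 13.5 − 19.9 − 22.8 − 24.8 − 25.0)/11 = -12.0818
Numerator Σ_{t=1}^{9}(x_t−x̄)(x_{t+2}−x̄) = 515.9366
Denominator Σ(x_t−x̄)² = 1128.5164
r_2 = 515.9366 / 1128.5164 = 0.457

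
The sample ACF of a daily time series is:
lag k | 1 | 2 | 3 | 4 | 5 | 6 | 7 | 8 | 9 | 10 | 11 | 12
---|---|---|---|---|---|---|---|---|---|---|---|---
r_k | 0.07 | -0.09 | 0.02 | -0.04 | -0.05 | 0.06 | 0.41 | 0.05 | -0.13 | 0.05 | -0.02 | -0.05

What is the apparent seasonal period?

The largest autocorrelation is r_7 = 0.41; the remaining lags stay at or below 0.07.
The dominant spike at lag 7 indicates a seasonal period of 7.

7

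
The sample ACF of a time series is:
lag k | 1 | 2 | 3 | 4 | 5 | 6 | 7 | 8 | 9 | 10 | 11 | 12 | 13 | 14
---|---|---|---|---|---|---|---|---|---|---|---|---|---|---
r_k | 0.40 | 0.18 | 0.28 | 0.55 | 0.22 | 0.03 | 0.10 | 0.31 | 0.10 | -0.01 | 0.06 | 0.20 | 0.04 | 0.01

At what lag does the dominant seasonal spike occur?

4

The largest autocorrelation is r_4 = 0.55; the remaining lags stay at or below 0.40. The elevated value at lag 1 (0.40), dropping to 0.18 at lag 2, reflects decaying short-term dependence rather than seasonality.
The dominant spike at lag 4 indicates a seasonal period of 4.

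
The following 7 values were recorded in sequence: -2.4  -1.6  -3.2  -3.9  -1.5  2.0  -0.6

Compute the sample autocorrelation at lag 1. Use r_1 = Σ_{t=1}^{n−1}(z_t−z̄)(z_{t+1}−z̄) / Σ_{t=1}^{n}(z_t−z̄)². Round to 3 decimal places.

0.330

Mean z̄ = (-2.4 − 1.6 − 3.2 − 3.9 − 1.5 + 2.0 − 0.6)/7 = -1.6000
Deviations from mean: -0.8000, 0.0000, -1.6000, -2.3000, 0.1000, 3.6000, 1.0000
Σ(z_t−z̄)(z_{t+1}−z̄) = (0.0000) + (0.0000) + (3.6800) + (-0.2300) + (0.3600) + (3.6000) = 7.4100
Denominator Σ(z_t−z̄)² = 22.4600
r_1 = 7.4100 / 22.4600 = 0.330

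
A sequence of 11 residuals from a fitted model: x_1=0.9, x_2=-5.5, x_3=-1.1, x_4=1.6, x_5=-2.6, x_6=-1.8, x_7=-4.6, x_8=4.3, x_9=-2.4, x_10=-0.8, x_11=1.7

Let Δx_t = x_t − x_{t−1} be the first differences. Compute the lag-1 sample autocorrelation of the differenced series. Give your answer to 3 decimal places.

-0.551

First differences Δx: -6.4, 4.4, 2.7, -4.2, 0.8, -2.8, 8.9, -6.7, 1.6, 2.5
Mean of differences = 0.0800
Numerator Σ(Δx_t−Δx̄)(Δx_{t+1}−Δx̄) = -124.8724
Denominator Σ(Δx_t−Δx̄)² = 226.5760
r_1(Δx) = -124.8724 / 226.5760 = -0.551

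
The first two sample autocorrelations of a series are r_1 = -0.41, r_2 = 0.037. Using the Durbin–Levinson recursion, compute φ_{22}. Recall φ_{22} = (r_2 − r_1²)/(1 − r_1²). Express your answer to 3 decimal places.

φ_{22} = (r_2 − r_1²) / (1 − r_1²)
r_1² = (-0.41)² = 0.1681
Numerator = 0.037 − 0.1681 = -0.1311; denominator = 1 − 0.1681 = 0.8319
φ_{22} = -0.1311 / 0.8319 = -0.158

-0.158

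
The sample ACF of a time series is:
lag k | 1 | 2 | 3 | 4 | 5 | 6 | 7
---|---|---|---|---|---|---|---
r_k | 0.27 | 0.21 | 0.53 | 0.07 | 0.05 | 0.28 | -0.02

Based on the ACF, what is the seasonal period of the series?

3

The largest autocorrelation is r_3 = 0.53, with a weaker echo at lag 6 (0.28); the remaining lags stay at or below 0.27. The elevated value at lag 1 (0.27), dropping to 0.21 at lag 2, reflects decaying short-term dependence rather than seasonality.
The dominant spike at lag 3 indicates a seasonal period of 3.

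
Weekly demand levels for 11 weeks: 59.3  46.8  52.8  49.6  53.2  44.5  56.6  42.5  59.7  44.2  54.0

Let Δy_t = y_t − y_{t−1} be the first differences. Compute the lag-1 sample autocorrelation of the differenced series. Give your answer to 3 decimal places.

-0.850

First differences Δy: -12.5, 6.0, -3.2, 3.6, -8.7, 12.1, -14.1, 17.2, -15.5, 9.8
Mean of differences = -0.5300
Numerator Σ(Δy_t−Δȳ)(Δy_{t+1}−Δȳ) = -1075.5989
Denominator Σ(Δy_t−Δȳ)² = 1265.6810
r_1(Δy) = -1075.5989 / 1265.6810 = -0.850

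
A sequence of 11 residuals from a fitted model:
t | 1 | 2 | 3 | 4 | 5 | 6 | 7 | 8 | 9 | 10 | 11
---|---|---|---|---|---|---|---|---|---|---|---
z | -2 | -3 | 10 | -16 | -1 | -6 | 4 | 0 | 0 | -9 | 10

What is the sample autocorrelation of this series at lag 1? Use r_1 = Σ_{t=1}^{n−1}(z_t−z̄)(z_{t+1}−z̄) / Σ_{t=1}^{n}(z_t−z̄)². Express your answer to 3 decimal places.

-0.514

Mean z̄ = (-2 − 3 + 10 − 16 − 1 − 6 + 4 + 0 + 0 − 9 + 10)/11 = -1.1818
Numerator Σ_{t=1}^{10}(z_t−z̄)(z_{t+1}−z̄) = -302.2149
Denominator Σ(z_t−z̄)² = 587.6364
r_1 = -302.2149 / 587.6364 = -0.514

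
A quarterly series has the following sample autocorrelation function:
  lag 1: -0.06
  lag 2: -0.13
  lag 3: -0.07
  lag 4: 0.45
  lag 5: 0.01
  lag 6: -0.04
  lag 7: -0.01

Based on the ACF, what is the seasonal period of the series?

The largest autocorrelation is r_4 = 0.45; the remaining lags stay at or below 0.01.
The dominant spike at lag 4 indicates a seasonal period of 4.

4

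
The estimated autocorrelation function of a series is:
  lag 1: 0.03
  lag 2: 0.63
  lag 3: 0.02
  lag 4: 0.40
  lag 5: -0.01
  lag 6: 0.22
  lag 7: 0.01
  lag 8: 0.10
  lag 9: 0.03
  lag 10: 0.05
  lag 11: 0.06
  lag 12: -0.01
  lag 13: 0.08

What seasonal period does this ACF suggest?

The largest autocorrelation is r_2 = 0.63, with weaker echoes at lags 4 (0.40) and 6 (0.22); the remaining lags stay at or below 0.10.
The dominant spike at lag 2 indicates a seasonal period of 2.

2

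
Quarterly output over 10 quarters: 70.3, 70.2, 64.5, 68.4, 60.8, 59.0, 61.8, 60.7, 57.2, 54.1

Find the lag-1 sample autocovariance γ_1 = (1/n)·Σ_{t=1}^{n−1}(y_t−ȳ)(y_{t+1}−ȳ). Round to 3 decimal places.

14.039

Mean ȳ = (70.3 + 70.2 + 64.5 + 68.4 + 60.8 + 59.0 + 61.8 + 60.7 + 57.2 + 54.1)/10 = 62.7000
Σ_{t=1}^{9}(y_t−ȳ)(y_{t+1}−ȳ) = 140.3900
γ_1 = 140.3900 / 10 = 14.039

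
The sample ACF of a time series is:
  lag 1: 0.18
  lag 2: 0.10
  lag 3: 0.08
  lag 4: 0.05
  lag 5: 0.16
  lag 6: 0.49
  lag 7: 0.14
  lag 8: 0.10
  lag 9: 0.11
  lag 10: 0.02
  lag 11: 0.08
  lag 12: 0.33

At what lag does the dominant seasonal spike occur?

The largest autocorrelation is r_6 = 0.49, with a weaker echo at lag 12 (0.33); the remaining lags stay at or below 0.18.
The dominant spike at lag 6 indicates a seasonal period of 6.

6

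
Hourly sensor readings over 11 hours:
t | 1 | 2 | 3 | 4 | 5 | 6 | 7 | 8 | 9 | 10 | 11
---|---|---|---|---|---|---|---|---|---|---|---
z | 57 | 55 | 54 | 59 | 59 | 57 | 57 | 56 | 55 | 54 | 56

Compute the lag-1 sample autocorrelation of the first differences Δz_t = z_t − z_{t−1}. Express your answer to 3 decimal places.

First differences Δz: -2, -1, 5, 0, -2, 0, -1, -1, -1, 2
Mean of differences = -0.1000
Numerator Σ(Δz_t−Δz̄)(Δz_{t+1}−Δz̄) = -3.1100
Denominator Σ(Δz_t−Δz̄)² = 40.9000
r_1(Δz) = -3.1100 / 40.9000 = -0.076

-0.076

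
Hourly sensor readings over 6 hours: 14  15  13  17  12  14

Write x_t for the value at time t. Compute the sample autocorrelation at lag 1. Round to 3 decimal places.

Mean x̄ = (14 + 15 + 13 + 17 + 12 + 14)/6 = 14.1667
Numerator Σ_{t=1}^{5}(x_t−x̄)(x_{t+1}−x̄) = -10.1944
Denominator Σ(x_t−x̄)² = 14.8333
r_1 = -10.1944 / 14.8333 = -0.687

-0.687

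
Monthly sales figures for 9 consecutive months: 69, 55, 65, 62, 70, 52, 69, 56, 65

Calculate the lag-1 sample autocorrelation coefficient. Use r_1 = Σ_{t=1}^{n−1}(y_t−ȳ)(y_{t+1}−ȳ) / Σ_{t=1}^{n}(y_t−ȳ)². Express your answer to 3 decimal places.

-0.766

Mean ȳ = (69 + 55 + 65 + 62 + 70 + 52 + 69 + 56 + 65)/9 = 62.5556
Numerator Σ_{t=1}^{8}(y_t−ȳ)(y_{t+1}−ȳ) = -277.5309
Denominator Σ(y_t−ȳ)² = 362.2222
r_1 = -277.5309 / 362.2222 = -0.766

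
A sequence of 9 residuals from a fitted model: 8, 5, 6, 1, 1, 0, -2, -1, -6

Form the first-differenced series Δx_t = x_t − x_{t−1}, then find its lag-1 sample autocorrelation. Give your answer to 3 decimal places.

-0.640

First differences Δx: -3, 1, -5, 0, -1, -2, 1, -5
Mean of differences = -1.7500
Numerator Σ(Δx_t−Δx̄)(Δx_{t+1}−Δx̄) = -26.5625
Denominator Σ(Δx_t−Δx̄)² = 41.5000
r_1(Δx) = -26.5625 / 41.5000 = -0.640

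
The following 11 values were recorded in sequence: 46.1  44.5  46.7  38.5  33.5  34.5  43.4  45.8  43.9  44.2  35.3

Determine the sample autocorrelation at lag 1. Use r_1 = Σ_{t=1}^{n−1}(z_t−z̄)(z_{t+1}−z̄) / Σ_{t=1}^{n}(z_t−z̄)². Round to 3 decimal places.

0.351

Mean z̄ = (46.1 + 44.5 + 46.7 + 38.5 + 33.5 + 34.5 + 43.4 + 45.8 + 43.9 + 44.2 + 35.3)/11 = 41.4909
Numerator Σ_{t=1}^{10}(z_t−z̄)(z_{t+1}−z̄) = 88.7436
Denominator Σ(z_t−z̄)² = 252.7891
r_1 = 88.7436 / 252.7891 = 0.351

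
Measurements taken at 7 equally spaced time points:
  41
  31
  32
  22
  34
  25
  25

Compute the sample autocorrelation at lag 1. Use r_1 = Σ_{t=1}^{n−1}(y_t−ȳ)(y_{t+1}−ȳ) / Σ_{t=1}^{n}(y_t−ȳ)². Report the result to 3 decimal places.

Mean ȳ = (41 + 31 + 32 + 22 + 34 + 25 + 25)/7 = 30.0000
Deviations from mean: 11.0000, 1.0000, 2.0000, -8.0000, 4.0000, -5.0000, -5.0000
Numerator Σ_{t=1}^{6}(y_t−ȳ)(y_{t+1}−ȳ) = -30.0000
Denominator Σ(y_t−ȳ)² = 256.0000
r_1 = -30.0000 / 256.0000 = -0.117

-0.117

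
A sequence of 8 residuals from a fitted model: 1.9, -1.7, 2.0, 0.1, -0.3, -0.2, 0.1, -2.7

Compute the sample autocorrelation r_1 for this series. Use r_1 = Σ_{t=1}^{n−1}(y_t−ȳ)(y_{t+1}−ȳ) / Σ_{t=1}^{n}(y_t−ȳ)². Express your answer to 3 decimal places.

-0.375

Mean ȳ = (1.9 − 1.7 + 2.0 + 0.1 − 0.3 − 0.2 + 0.1 − 2.7)/8 = -0.1000
Deviations from mean: 2.0000, -1.6000, 2.1000, 0.2000, -0.2000, -0.1000, 0.2000, -2.6000
Σ(y_t−ȳ)(y_{t+1}−ȳ) = (-3.2000) + (-3.3600) + (0.4200) + (-0.0400) + (0.0200) + (-0.0200) + (-0.5200) = -6.7000
Denominator Σ(y_t−ȳ)² = 17.8600
r_1 = -6.7000 / 17.8600 = -0.375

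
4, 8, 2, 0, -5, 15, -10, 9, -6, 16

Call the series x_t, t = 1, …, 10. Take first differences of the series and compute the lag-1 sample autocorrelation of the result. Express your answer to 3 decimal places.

-0.776

First differences Δx: 4, -6, -2, -5, 20, -25, 19, -15, 22
Mean of differences = 1.3333
Numerator Σ(Δx_t−Δx̄)(Δx_{t+1}−Δx̄) = -1675.1111
Denominator Σ(Δx_t−Δx̄)² = 2160.0000
r_1(Δx) = -1675.1111 / 2160.0000 = -0.776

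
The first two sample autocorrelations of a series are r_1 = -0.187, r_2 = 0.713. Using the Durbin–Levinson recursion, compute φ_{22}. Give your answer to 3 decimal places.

φ_{22} = (r_2 − r_1²) / (1 − r_1²)
r_1² = (-0.187)² = 0.034969
Numerator = 0.713 − 0.0350 = 0.6780; denominator = 1 − 0.0350 = 0.9650
φ_{22} = 0.6780 / 0.9650 = 0.703

0.703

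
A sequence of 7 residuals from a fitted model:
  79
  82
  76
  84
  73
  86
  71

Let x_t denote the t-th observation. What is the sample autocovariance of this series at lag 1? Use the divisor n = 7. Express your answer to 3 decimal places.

Mean x̄ = (79 + 82 + 76 + 84 + 73 + 86 + 71)/7 = 78.7143
Deviations: 0.2857, 3.2857, -2.7143, 5.2857, -5.7143, 7.2857, -7.7143
Σ_{t=1}^{6}(x_t−x̄)(x_{t+1}−x̄) = -150.3673
γ_1 = -150.3673 / 7 = -21.481

-21.481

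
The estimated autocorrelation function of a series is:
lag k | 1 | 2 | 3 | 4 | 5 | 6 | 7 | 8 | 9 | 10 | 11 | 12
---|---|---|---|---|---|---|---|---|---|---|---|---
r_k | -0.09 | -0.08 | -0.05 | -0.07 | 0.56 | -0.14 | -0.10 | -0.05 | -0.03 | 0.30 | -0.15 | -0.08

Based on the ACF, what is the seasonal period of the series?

The largest autocorrelation is r_5 = 0.56, with a weaker echo at lag 10 (0.30); the remaining lags stay at or below -0.03.
The dominant spike at lag 5 indicates a seasonal period of 5.

5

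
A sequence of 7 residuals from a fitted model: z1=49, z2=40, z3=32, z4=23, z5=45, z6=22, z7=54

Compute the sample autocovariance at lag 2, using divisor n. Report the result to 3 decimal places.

Mean z̄ = (49 + 40 + 32 + 23 + 45 + 22 + 54)/7 = 37.8571
Σ_{t=1}^{5}(z_t−z̄)(z_{t+2}−z̄) = 211.9592
γ_2 = 211.9592 / 7 = 30.280

30.280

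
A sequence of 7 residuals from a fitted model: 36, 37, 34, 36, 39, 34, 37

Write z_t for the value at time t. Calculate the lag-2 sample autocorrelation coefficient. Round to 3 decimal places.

-0.169

Mean z̄ = (36 + 37 + 34 + 36 + 39 + 34 + 37)/7 = 36.1429
Deviations from mean: -0.1429, 0.8571, -2.1429, -0.1429, 2.8571, -2.1429, 0.8571
Σ(z_t−z̄)(z_{t+2}−z̄) = (0.3061) + (-0.1224) + (-6.1224) + (0.3061) + (2.4490) = -3.1837
Denominator Σ(z_t−z̄)² = 18.8571
r_2 = -3.1837 / 18.8571 = -0.169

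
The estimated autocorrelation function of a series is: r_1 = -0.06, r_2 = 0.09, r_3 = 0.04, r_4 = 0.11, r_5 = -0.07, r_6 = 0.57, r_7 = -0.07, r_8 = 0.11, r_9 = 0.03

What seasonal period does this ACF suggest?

6

The largest autocorrelation is r_6 = 0.57; the remaining lags stay at or below 0.11.
The dominant spike at lag 6 indicates a seasonal period of 6.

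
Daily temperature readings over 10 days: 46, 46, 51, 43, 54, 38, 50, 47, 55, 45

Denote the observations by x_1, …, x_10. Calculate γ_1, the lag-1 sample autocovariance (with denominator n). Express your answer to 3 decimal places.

Mean x̄ = (46 + 46 + 51 + 43 + 54 + 38 + 50 + 47 + 55 + 45)/10 = 47.5000
Σ_{t=1}^{9}(x_t−x̄)(x_{t+1}−x̄) = -157.2500
γ_1 = -157.2500 / 10 = -15.725

-15.725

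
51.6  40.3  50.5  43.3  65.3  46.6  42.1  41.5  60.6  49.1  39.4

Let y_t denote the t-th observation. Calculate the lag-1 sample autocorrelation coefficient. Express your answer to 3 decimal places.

Mean ȳ = (51.6 + 40.3 + 50.5 + 43.3 + 65.3 + 46.6 + 42.1 + 41.5 + 60.6 + 49.1 + 39.4)/11 = 48.2091
Numerator Σ_{t=1}^{10}(y_t−ȳ)(y_{t+1}−ȳ) = -196.7101
Denominator Σ(y_t−ȳ)² = 712.3491
r_1 = -196.7101 / 712.3491 = -0.276

-0.276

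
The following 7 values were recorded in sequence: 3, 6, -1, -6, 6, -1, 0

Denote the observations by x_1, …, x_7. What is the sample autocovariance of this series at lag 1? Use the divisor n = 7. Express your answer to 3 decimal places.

-4.143

Mean x̄ = (3 + 6 − 1 − 6 + 6 − 1 + 0)/7 = 1.0000
Σ_{t=1}^{6}(x_t−x̄)(x_{t+1}−x̄) = -29.0000
γ_1 = -29.0000 / 7 = -4.143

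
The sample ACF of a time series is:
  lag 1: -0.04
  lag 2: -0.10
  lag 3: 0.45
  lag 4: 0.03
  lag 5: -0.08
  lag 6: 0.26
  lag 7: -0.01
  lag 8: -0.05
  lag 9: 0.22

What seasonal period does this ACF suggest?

The largest autocorrelation is r_3 = 0.45, with weaker echoes at lags 6 (0.26) and 9 (0.22); the remaining lags stay at or below 0.03.
The dominant spike at lag 3 indicates a seasonal period of 3.

3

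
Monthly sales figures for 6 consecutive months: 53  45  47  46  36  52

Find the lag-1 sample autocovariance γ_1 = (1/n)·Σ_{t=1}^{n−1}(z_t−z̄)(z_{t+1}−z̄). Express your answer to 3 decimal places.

Mean z̄ = (53 + 45 + 47 + 46 + 36 + 52)/6 = 46.5000
Deviations: 6.5000, -1.5000, 0.5000, -0.5000, -10.5000, 5.5000
Σ_{t=1}^{5}(z_t−z̄)(z_{t+1}−z̄) = -63.2500
γ_1 = -63.2500 / 6 = -10.542

-10.542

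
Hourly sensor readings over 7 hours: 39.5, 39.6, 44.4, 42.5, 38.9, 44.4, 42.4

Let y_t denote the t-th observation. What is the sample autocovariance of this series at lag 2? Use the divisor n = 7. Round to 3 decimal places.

Mean ȳ = (39.5 + 39.6 + 44.4 + 42.5 + 38.9 + 44.4 + 42.4)/7 = 41.6714
Σ_{t=1}^{5}(y_t−ȳ)(y_{t+2}−ȳ) = -14.9616
γ_2 = -14.9616 / 7 = -2.137

-2.137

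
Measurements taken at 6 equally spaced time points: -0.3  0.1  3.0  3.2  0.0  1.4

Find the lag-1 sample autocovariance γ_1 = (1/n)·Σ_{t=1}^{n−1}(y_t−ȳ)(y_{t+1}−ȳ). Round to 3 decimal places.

Mean ȳ = (-0.3 + 0.1 + 3.0 + 3.2 + 0.0 + 1.4)/6 = 1.2333
Deviations: -1.5333, -1.1333, 1.7667, 1.9667, -1.2333, 0.1667
Σ_{t=1}^{5}(y_t−ȳ)(y_{t+1}−ȳ) = 0.5789
γ_1 = 0.5789 / 6 = 0.096

0.096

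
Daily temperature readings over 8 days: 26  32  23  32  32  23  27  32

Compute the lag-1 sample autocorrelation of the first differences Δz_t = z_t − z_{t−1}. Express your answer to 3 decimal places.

First differences Δz: 6, -9, 9, 0, -9, 4, 5
Mean of differences = 0.8571
Numerator Σ(Δz_t−Δz̄)(Δz_{t+1}−Δz̄) = -147.4490
Denominator Σ(Δz_t−Δz̄)² = 314.8571
r_1(Δz) = -147.4490 / 314.8571 = -0.468

-0.468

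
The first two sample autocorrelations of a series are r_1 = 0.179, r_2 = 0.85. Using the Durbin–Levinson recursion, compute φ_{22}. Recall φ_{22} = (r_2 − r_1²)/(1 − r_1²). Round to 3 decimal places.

φ_{22} = (r_2 − r_1²) / (1 − r_1²)
r_1² = (0.179)² = 0.032041
Numerator = 0.85 − 0.0320 = 0.8180; denominator = 1 − 0.0320 = 0.9680
φ_{22} = 0.8180 / 0.9680 = 0.845

0.845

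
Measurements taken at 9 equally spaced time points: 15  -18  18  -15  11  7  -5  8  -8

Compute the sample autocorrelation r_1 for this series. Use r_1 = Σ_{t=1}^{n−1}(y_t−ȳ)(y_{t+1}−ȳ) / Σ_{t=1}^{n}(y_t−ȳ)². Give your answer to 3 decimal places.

-0.786

Mean ȳ = (15 − 18 + 18 − 15 + 11 + 7 − 5 + 8 − 8)/9 = 1.4444
Numerator Σ_{t=1}^{8}(y_t−ȳ)(y_{t+1}−ȳ) = -1101.7531
Denominator Σ(y_t−ȳ)² = 1402.2222
r_1 = -1101.7531 / 1402.2222 = -0.786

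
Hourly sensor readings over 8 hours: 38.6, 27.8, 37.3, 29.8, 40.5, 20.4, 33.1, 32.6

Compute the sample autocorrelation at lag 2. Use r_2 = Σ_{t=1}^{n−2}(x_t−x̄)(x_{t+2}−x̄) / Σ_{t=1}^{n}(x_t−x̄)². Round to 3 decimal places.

0.388

Mean x̄ = (38.6 + 27.8 + 37.3 + 29.8 + 40.5 + 20.4 + 33.1 + 32.6)/8 = 32.5125
Deviations from mean: 6.0875, -4.7125, 4.7875, -2.7125, 7.9875, -12.1125, 0.5875, 0.0875
Numerator Σ_{t=1}^{6}(x_t−x̄)(x_{t+2}−x̄) = 116.6547
Denominator Σ(x_t−x̄)² = 300.4088
r_2 = 116.6547 / 300.4088 = 0.388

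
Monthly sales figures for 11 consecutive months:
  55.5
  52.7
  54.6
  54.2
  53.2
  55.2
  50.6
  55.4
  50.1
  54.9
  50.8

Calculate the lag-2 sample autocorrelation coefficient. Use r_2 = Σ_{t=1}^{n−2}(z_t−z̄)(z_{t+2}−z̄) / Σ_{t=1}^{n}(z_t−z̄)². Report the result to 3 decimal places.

Mean z̄ = (55.5 + 52.7 + 54.6 + 54.2 + 53.2 + 55.2 + 50.6 + 55.4 + 50.1 + 54.9 + 50.8)/11 = 53.3818
Numerator Σ_{t=1}^{9}(z_t−z̄)(z_{t+2}−z̄) = 28.1302
Denominator Σ(z_t−z̄)² = 41.9964
r_2 = 28.1302 / 41.9964 = 0.670

0.670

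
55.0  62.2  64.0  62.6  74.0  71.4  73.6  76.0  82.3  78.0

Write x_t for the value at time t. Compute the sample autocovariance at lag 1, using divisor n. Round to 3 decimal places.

Mean x̄ = (55.0 + 62.2 + 64.0 + 62.6 + 74.0 + 71.4 + 73.6 + 76.0 + 82.3 + 78.0)/10 = 69.9100
Σ_{t=1}^{9}(x_t−x̄)(x_{t+1}−x̄) = 383.5809
γ_1 = 383.5809 / 10 = 38.358

38.358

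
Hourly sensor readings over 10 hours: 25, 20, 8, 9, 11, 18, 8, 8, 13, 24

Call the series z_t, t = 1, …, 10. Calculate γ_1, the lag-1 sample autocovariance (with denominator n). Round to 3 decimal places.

Mean z̄ = (25 + 20 + 8 + 9 + 11 + 18 + 8 + 8 + 13 + 24)/10 = 14.4000
Σ_{t=1}^{9}(z_t−z̄)(z_{t+1}−z̄) = 77.6400
γ_1 = 77.6400 / 10 = 7.764

7.764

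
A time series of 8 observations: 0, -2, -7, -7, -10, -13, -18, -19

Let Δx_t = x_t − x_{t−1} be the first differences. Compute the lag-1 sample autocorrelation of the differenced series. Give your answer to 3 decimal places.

-0.550

First differences Δx: -2, -5, 0, -3, -3, -5, -1
Mean of differences = -2.7143
Numerator Σ(Δx_t−Δx̄)(Δx_{t+1}−Δx̄) = -11.7959
Denominator Σ(Δx_t−Δx̄)² = 21.4286
r_1(Δx) = -11.7959 / 21.4286 = -0.550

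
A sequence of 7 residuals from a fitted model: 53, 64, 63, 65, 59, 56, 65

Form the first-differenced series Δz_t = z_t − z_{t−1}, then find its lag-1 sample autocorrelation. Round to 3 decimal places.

First differences Δz: 11, -1, 2, -6, -3, 9
Mean of differences = 2.0000
Numerator Σ(Δz_t−Δz̄)(Δz_{t+1}−Δz̄) = -22.0000
Denominator Σ(Δz_t−Δz̄)² = 228.0000
r_1(Δz) = -22.0000 / 228.0000 = -0.096

-0.096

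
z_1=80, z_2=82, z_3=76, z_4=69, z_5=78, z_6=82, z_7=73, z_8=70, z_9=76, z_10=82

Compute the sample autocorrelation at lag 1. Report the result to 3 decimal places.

Mean z̄ = (80 + 82 + 76 + 69 + 78 + 82 + 73 + 70 + 76 + 82)/10 = 76.8000
Numerator Σ_{t=1}^{9}(z_t−z̄)(z_{t+1}−z̄) = 22.9600
Denominator Σ(z_t−z̄)² = 215.6000
r_1 = 22.9600 / 215.6000 = 0.106

0.106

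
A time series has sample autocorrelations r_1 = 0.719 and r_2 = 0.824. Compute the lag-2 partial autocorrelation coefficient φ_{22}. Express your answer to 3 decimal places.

0.636

φ_{22} = (r_2 − r_1²) / (1 − r_1²)
r_1² = (0.719)² = 0.516961
Numerator = 0.824 − 0.5170 = 0.3070; denominator = 1 − 0.5170 = 0.4830
φ_{22} = 0.3070 / 0.4830 = 0.636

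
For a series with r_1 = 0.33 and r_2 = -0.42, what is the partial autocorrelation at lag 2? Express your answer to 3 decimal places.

φ_{22} = (r_2 − r_1²) / (1 − r_1²)
r_1² = (0.33)² = 0.1089
Numerator = -0.42 − 0.1089 = -0.5289; denominator = 1 − 0.1089 = 0.8911
φ_{22} = -0.5289 / 0.8911 = -0.594

-0.594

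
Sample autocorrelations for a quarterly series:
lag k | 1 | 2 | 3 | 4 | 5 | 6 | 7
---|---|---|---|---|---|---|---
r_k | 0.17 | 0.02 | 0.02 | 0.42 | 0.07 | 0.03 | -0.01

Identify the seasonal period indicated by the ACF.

4

The largest autocorrelation is r_4 = 0.42; the remaining lags stay at or below 0.17.
The dominant spike at lag 4 indicates a seasonal period of 4.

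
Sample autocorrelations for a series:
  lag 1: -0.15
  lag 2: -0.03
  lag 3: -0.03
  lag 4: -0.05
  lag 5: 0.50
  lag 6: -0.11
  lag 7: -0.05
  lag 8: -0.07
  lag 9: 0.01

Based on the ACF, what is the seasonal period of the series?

5

The largest autocorrelation is r_5 = 0.50; the remaining lags stay at or below 0.01.
The dominant spike at lag 5 indicates a seasonal period of 5.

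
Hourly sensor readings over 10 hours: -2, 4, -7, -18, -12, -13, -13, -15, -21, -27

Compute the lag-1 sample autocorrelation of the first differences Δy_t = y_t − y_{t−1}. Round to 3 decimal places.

-0.144

First differences Δy: 6, -11, -11, 6, -1, 0, -2, -6, -6
Mean of differences = -2.7778
Numerator Σ(Δy_t−Δȳ)(Δy_{t+1}−Δȳ) = -46.1605
Denominator Σ(Δy_t−Δȳ)² = 321.5556
r_1(Δy) = -46.1605 / 321.5556 = -0.144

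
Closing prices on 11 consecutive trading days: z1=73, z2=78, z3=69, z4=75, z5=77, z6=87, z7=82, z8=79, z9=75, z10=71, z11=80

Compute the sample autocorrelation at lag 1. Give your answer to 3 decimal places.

0.205

Mean z̄ = (73 + 78 + 69 + 75 + 77 + 87 + 82 + 79 + 75 + 71 + 80)/11 = 76.9091
Numerator Σ_{t=1}^{10}(z_t−z̄)(z_{t+1}−z̄) = 53.9917
Denominator Σ(z_t−z̄)² = 262.9091
r_1 = 53.9917 / 262.9091 = 0.205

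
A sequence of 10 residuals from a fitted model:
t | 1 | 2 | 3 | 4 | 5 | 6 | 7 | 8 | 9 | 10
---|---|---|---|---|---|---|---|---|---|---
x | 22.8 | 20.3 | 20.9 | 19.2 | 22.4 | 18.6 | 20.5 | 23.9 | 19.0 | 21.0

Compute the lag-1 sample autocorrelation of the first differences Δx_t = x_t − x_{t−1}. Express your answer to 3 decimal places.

First differences Δx: -2.5, 0.6, -1.7, 3.2, -3.8, 1.9, 3.4, -4.9, 2.0
Mean of differences = -0.2000
Numerator Σ(Δx_t−Δx̄)(Δx_{t+1}−Δx̄) = -47.6400
Denominator Σ(Δx_t−Δx̄)² = 77.0000
r_1(Δx) = -47.6400 / 77.0000 = -0.619

-0.619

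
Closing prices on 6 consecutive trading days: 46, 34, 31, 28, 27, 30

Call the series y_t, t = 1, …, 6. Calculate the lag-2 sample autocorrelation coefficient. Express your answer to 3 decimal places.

Mean ȳ = (46 + 34 + 31 + 28 + 27 + 30)/6 = 32.6667
Σ(y_t−ȳ)(y_{t+2}−ȳ) = (-22.2222) + (-6.2222) + (9.4444) + (12.4444) = -6.5556
Denominator Σ(y_t−ȳ)² = 243.3333
r_2 = -6.5556 / 243.3333 = -0.027

-0.027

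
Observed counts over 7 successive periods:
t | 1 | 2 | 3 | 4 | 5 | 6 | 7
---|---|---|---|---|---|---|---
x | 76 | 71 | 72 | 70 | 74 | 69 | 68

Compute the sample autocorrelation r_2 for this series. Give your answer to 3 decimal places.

-0.014

Mean x̄ = (76 + 71 + 72 + 70 + 74 + 69 + 68)/7 = 71.4286
Deviations from mean: 4.5714, -0.4286, 0.5714, -1.4286, 2.5714, -2.4286, -3.4286
Σ(x_t−x̄)(x_{t+2}−x̄) = (2.6122) + (0.6122) + (1.4694) + (3.4694) + (-8.8163) = -0.6531
Denominator Σ(x_t−x̄)² = 47.7143
r_2 = -0.6531 / 47.7143 = -0.014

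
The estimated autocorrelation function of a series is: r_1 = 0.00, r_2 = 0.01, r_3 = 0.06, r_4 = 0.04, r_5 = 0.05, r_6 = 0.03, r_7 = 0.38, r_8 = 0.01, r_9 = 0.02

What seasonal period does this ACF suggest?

The largest autocorrelation is r_7 = 0.38; the remaining lags stay at or below 0.06.
The dominant spike at lag 7 indicates a seasonal period of 7.

7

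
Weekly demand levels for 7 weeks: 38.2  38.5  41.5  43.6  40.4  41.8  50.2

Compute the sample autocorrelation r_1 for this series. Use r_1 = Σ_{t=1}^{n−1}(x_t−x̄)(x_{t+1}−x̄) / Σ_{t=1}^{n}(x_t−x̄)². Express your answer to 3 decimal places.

Mean x̄ = (38.2 + 38.5 + 41.5 + 43.6 + 40.4 + 41.8 + 50.2)/7 = 42.0286
Deviations from mean: -3.8286, -3.5286, -0.5286, 1.5714, -1.6286, -0.2286, 8.1714
Σ(x_t−x̄)(x_{t+1}−x̄) = (13.5094) + (1.8651) + (-0.8306) + (-2.5592) + (0.3722) + (-1.8678) = 10.4892
Denominator Σ(x_t−x̄)² = 99.3343
r_1 = 10.4892 / 99.3343 = 0.106

0.106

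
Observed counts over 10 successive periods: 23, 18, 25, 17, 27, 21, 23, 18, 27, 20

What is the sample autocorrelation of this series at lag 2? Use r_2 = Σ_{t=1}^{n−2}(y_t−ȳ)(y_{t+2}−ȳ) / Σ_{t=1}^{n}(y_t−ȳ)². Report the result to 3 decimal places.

Mean ȳ = (23 + 18 + 25 + 17 + 27 + 21 + 23 + 18 + 27 + 20)/10 = 21.9000
Numerator Σ_{t=1}^{8}(y_t−ȳ)(y_{t+2}−ȳ) = 64.8800
Denominator Σ(y_t−ȳ)² = 122.9000
r_2 = 64.8800 / 122.9000 = 0.528

0.528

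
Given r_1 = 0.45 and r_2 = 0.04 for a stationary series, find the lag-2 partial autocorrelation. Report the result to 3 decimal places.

-0.204

φ_{22} = (r_2 − r_1²) / (1 − r_1²)
r_1² = (0.45)² = 0.2025
Numerator = 0.04 − 0.2025 = -0.1625; denominator = 1 − 0.2025 = 0.7975
φ_{22} = -0.1625 / 0.7975 = -0.204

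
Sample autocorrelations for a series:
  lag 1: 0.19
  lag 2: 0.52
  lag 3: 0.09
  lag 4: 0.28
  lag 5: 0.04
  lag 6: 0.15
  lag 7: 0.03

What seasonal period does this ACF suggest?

2

The largest autocorrelation is r_2 = 0.52, with a weaker echo at lag 4 (0.28); the remaining lags stay at or below 0.19.
The dominant spike at lag 2 indicates a seasonal period of 2.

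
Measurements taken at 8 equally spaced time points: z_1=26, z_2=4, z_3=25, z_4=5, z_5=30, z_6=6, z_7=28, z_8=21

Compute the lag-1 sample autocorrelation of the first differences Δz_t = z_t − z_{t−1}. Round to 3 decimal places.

First differences Δz: -22, 21, -20, 25, -24, 22, -7
Mean of differences = -0.7143
Numerator Σ(Δz_t−Δz̄)(Δz_{t+1}−Δz̄) = -2647.3673
Denominator Σ(Δz_t−Δz̄)² = 3055.4286
r_1(Δz) = -2647.3673 / 3055.4286 = -0.866

-0.866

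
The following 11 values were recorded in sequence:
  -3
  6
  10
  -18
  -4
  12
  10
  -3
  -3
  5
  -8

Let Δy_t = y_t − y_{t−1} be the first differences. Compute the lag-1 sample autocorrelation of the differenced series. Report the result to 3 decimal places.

First differences Δy: 9, 4, -28, 14, 16, -2, -13, 0, 8, -13
Mean of differences = -0.5000
Numerator Σ(Δy_t−Δȳ)(Δy_{t+1}−Δȳ) = -354.7500
Denominator Σ(Δy_t−Δȳ)² = 1736.5000
r_1(Δy) = -354.7500 / 1736.5000 = -0.204

-0.204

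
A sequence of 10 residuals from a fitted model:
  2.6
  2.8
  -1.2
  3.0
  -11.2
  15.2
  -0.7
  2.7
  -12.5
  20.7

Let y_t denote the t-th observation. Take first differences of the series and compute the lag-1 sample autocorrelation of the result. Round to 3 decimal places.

-0.584

First differences Δy: 0.2, -4.0, 4.2, -14.2, 26.4, -15.9, 3.4, -15.2, 33.2
Mean of differences = 2.0111
Numerator Σ(Δy_t−Δȳ)(Δy_{t+1}−Δȳ) = -1455.5346
Denominator Σ(Δy_t−Δȳ)² = 2493.5289
r_1(Δy) = -1455.5346 / 2493.5289 = -0.584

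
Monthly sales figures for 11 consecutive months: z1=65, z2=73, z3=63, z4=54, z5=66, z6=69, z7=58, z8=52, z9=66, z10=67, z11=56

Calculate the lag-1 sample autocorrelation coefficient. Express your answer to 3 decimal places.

Mean z̄ = (65 + 73 + 63 + 54 + 66 + 69 + 58 + 52 + 66 + 67 + 56)/11 = 62.6364
Numerator Σ_{t=1}^{10}(z_t−z̄)(z_{t+1}−z̄) = -12.7686
Denominator Σ(z_t−z̄)² = 448.5455
r_1 = -12.7686 / 448.5455 = -0.028

-0.028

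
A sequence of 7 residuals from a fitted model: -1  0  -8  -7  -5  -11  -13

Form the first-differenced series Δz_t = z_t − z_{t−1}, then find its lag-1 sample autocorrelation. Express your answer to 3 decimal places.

First differences Δz: 1, -8, 1, 2, -6, -2
Mean of differences = -2.0000
Numerator Σ(Δz_t−Δz̄)(Δz_{t+1}−Δz̄) = -40.0000
Denominator Σ(Δz_t−Δz̄)² = 86.0000
r_1(Δz) = -40.0000 / 86.0000 = -0.465

-0.465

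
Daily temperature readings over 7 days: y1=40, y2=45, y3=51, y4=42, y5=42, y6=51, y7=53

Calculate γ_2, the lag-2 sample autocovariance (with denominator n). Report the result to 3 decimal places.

-13.329

Mean ȳ = (40 + 45 + 51 + 42 + 42 + 51 + 53)/7 = 46.2857
Deviations: -6.2857, -1.2857, 4.7143, -4.2857, -4.2857, 4.7143, 6.7143
Σ_{t=1}^{5}(y_t−ȳ)(y_{t+2}−ȳ) = -93.3061
γ_2 = -93.3061 / 7 = -13.329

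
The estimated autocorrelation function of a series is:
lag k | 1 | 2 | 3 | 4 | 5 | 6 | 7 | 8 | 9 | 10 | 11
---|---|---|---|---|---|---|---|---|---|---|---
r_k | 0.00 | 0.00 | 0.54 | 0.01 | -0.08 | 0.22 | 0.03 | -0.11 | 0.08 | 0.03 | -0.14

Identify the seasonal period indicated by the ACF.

3

The largest autocorrelation is r_3 = 0.54, with a weaker echo at lag 6 (0.22); the remaining lags stay at or below 0.08.
The dominant spike at lag 3 indicates a seasonal period of 3.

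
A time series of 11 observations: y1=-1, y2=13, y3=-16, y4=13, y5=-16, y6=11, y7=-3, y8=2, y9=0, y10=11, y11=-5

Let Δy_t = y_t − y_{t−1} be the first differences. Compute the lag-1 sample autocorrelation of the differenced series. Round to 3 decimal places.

First differences Δy: 14, -29, 29, -29, 27, -14, 5, -2, 11, -16
Mean of differences = -0.4000
Numerator Σ(Δy_t−Δȳ)(Δy_{t+1}−Δȳ) = -3527.9600
Denominator Σ(Δy_t−Δȳ)² = 4048.4000
r_1(Δy) = -3527.9600 / 4048.4000 = -0.871

-0.871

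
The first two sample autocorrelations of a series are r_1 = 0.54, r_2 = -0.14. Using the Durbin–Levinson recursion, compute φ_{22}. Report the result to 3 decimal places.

-0.609

φ_{22} = (r_2 − r_1²) / (1 − r_1²)
r_1² = (0.54)² = 0.2916
Numerator = -0.14 − 0.2916 = -0.4316; denominator = 1 − 0.2916 = 0.7084
φ_{22} = -0.4316 / 0.7084 = -0.609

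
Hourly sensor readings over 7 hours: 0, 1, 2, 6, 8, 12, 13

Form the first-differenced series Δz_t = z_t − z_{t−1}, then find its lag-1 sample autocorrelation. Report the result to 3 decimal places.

First differences Δz: 1, 1, 4, 2, 4, 1
Mean of differences = 2.1667
Numerator Σ(Δz_t−Δz̄)(Δz_{t+1}−Δz̄) = -3.5278
Denominator Σ(Δz_t−Δz̄)² = 10.8333
r_1(Δz) = -3.5278 / 10.8333 = -0.326

-0.326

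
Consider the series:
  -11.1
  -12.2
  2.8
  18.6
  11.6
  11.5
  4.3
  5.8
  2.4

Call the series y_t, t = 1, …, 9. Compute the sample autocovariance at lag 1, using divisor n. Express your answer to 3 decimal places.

46.447

Mean ȳ = (-11.1 − 12.2 + 2.8 + 18.6 + 11.6 + 11.5 + 4.3 + 5.8 + 2.4)/9 = 3.7444
Σ_{t=1}^{8}(y_t−ȳ)(y_{t+1}−ȳ) = 418.0247
γ_1 = 418.0247 / 9 = 46.447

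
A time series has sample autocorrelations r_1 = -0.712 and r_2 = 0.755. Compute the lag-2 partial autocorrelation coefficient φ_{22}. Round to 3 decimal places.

0.503

φ_{22} = (r_2 − r_1²) / (1 − r_1²)
r_1² = (-0.712)² = 0.506944
Numerator = 0.755 − 0.5069 = 0.2481; denominator = 1 − 0.5069 = 0.4931
φ_{22} = 0.2481 / 0.4931 = 0.503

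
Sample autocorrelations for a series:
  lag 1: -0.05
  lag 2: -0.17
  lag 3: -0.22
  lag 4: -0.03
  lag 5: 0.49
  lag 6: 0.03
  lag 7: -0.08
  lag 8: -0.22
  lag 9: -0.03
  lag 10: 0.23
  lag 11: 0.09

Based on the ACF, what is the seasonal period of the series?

5

The largest autocorrelation is r_5 = 0.49, with a weaker echo at lag 10 (0.23); the remaining lags stay at or below 0.09.
The dominant spike at lag 5 indicates a seasonal period of 5.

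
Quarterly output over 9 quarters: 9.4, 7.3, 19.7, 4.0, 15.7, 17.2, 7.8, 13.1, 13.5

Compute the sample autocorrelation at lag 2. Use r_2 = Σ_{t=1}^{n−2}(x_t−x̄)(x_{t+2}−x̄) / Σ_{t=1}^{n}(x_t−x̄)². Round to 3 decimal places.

Mean x̄ = (9.4 + 7.3 + 19.7 + 4.0 + 15.7 + 17.2 + 7.8 + 13.1 + 13.5)/9 = 11.9667
Numerator Σ_{t=1}^{7}(x_t−x̄)(x_{t+2}−x̄) = -11.5056
Denominator Σ(x_t−x̄)² = 213.9600
r_2 = -11.5056 / 213.9600 = -0.054

-0.054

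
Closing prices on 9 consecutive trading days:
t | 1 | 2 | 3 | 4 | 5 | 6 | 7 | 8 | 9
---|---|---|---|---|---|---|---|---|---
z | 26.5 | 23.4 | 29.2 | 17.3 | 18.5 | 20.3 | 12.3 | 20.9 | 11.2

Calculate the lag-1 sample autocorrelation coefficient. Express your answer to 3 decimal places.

0.053

Mean z̄ = (26.5 + 23.4 + 29.2 + 17.3 + 18.5 + 20.3 + 12.3 + 20.9 + 11.2)/9 = 19.9556
Numerator Σ_{t=1}^{8}(z_t−z̄)(z_{t+1}−z̄) = 15.0625
Denominator Σ(z_t−z̄)² = 285.6022
r_1 = 15.0625 / 285.6022 = 0.053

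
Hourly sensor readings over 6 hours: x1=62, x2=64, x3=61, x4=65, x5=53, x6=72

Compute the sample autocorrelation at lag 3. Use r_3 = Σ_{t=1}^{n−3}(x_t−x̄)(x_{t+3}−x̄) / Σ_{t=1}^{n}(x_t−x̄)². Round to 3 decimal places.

Mean x̄ = (62 + 64 + 61 + 65 + 53 + 72)/6 = 62.8333
Deviations from mean: -0.8333, 1.1667, -1.8333, 2.1667, -9.8333, 9.1667
Σ(x_t−x̄)(x_{t+3}−x̄) = (-1.8056) + (-11.4722) + (-16.8056) = -30.0833
Denominator Σ(x_t−x̄)² = 190.8333
r_3 = -30.0833 / 190.8333 = -0.158

-0.158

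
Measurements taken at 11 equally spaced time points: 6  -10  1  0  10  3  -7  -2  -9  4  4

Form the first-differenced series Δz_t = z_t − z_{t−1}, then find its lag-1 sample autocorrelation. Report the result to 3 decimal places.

First differences Δz: -16, 11, -1, 10, -7, -10, 5, -7, 13, 0
Mean of differences = -0.2000
Numerator Σ(Δz_t−Δz̄)(Δz_{t+1}−Δz̄) = -370.2400
Denominator Σ(Δz_t−Δz̄)² = 869.6000
r_1(Δz) = -370.2400 / 869.6000 = -0.426

-0.426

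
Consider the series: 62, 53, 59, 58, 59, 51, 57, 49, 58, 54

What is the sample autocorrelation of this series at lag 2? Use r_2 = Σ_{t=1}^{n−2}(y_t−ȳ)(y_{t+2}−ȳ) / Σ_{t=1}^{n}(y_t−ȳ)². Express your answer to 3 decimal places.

Mean ȳ = (62 + 53 + 59 + 58 + 59 + 51 + 57 + 49 + 58 + 54)/10 = 56.0000
Numerator Σ_{t=1}^{8}(y_t−ȳ)(y_{t+2}−ȳ) = 65.0000
Denominator Σ(y_t−ȳ)² = 150.0000
r_2 = 65.0000 / 150.0000 = 0.433

0.433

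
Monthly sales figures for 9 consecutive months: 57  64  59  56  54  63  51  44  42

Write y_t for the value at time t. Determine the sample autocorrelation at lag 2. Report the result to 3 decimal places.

Mean ȳ = (57 + 64 + 59 + 56 + 54 + 63 + 51 + 44 + 42)/9 = 54.4444
Σ(y_t−ȳ)(y_{t+2}−ȳ) = (11.6420) + (14.8642) + (-2.0247) + (13.3086) + (1.5309) + (-89.3580) + (42.8642) = -7.1728
Denominator Σ(y_t−ȳ)² = 470.2222
r_2 = -7.1728 / 470.2222 = -0.015

-0.015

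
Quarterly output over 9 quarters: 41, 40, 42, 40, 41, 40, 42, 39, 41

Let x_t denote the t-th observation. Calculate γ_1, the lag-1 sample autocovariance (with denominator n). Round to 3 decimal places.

-0.679

Mean x̄ = (41 + 40 + 42 + 40 + 41 + 40 + 42 + 39 + 41)/9 = 40.6667
Σ_{t=1}^{8}(x_t−x̄)(x_{t+1}−x̄) = -6.1111
γ_1 = -6.1111 / 9 = -0.679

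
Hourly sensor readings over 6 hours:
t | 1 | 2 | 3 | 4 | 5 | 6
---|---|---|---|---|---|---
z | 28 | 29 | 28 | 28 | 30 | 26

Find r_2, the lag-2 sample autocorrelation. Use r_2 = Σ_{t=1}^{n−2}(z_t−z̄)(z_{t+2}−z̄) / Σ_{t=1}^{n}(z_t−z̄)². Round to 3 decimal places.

Mean z̄ = (28 + 29 + 28 + 28 + 30 + 26)/6 = 28.1667
Σ(z_t−z̄)(z_{t+2}−z̄) = (0.0278) + (-0.1389) + (-0.3056) + (0.3611) = -0.0556
Denominator Σ(z_t−z̄)² = 8.8333
r_2 = -0.0556 / 8.8333 = -0.006

-0.006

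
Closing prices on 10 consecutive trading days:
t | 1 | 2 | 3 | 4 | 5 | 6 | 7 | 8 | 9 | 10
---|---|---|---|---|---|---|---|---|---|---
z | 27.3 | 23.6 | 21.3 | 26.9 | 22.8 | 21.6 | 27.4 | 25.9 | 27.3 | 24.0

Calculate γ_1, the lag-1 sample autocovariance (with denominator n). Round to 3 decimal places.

-0.864

Mean z̄ = (27.3 + 23.6 + 21.3 + 26.9 + 22.8 + 21.6 + 27.4 + 25.9 + 27.3 + 24.0)/10 = 24.8100
Σ_{t=1}^{9}(z_t−z̄)(z_{t+1}−z̄) = -8.6441
γ_1 = -8.6441 / 10 = -0.864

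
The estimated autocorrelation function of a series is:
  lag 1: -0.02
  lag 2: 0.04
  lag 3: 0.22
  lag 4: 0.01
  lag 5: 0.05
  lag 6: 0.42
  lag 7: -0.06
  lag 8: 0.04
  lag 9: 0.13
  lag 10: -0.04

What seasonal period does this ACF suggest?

The largest autocorrelation is r_6 = 0.42; the remaining lags stay at or below 0.22.
The dominant spike at lag 6 indicates a seasonal period of 6.

6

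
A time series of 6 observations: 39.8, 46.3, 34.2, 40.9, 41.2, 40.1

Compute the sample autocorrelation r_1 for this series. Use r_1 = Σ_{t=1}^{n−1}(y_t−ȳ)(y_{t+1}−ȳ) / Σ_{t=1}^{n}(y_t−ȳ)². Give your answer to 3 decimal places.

-0.578

Mean ȳ = (39.8 + 46.3 + 34.2 + 40.9 + 41.2 + 40.1)/6 = 40.4167
Deviations from mean: -0.6167, 5.8833, -6.2167, 0.4833, 0.7833, -0.3167
Σ(y_t−ȳ)(y_{t+1}−ȳ) = (-3.6281) + (-36.5747) + (-3.0047) + (0.3786) + (-0.2481) = -43.0769
Denominator Σ(y_t−ȳ)² = 74.5883
r_1 = -43.0769 / 74.5883 = -0.578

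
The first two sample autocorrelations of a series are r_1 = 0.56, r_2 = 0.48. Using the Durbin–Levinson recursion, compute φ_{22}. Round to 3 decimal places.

0.242

φ_{22} = (r_2 − r_1²) / (1 − r_1²)
r_1² = (0.56)² = 0.3136
Numerator = 0.48 − 0.3136 = 0.1664; denominator = 1 − 0.3136 = 0.6864
φ_{22} = 0.1664 / 0.6864 = 0.242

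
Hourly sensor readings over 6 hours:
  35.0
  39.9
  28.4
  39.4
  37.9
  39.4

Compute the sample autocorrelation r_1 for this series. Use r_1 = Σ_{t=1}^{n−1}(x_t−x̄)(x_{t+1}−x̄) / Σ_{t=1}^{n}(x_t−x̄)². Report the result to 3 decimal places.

Mean x̄ = (35.0 + 39.9 + 28.4 + 39.4 + 37.9 + 39.4)/6 = 36.6667
Deviations from mean: -1.6667, 3.2333, -8.2667, 2.7333, 1.2333, 2.7333
Σ(x_t−x̄)(x_{t+1}−x̄) = (-5.3889) + (-26.7289) + (-22.5956) + (3.3711) + (3.3711) = -47.9711
Denominator Σ(x_t−x̄)² = 98.0333
r_1 = -47.9711 / 98.0333 = -0.489

-0.489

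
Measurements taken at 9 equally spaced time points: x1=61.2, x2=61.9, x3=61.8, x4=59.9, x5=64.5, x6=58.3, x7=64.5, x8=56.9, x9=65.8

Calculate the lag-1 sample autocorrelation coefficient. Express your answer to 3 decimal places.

-0.817

Mean x̄ = (61.2 + 61.9 + 61.8 + 59.9 + 64.5 + 58.3 + 64.5 + 56.9 + 65.8)/9 = 61.6444
Numerator Σ_{t=1}^{8}(x_t−x̄)(x_{t+1}−x̄) = -57.6909
Denominator Σ(x_t−x̄)² = 70.6022
r_1 = -57.6909 / 70.6022 = -0.817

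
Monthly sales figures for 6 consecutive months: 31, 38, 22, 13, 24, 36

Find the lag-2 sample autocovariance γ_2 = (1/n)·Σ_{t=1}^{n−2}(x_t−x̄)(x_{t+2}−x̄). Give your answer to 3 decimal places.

Mean x̄ = (31 + 38 + 22 + 13 + 24 + 36)/6 = 27.3333
Σ_{t=1}^{4}(x_t−x̄)(x_{t+2}−x̄) = -278.8889
γ_2 = -278.8889 / 6 = -46.481

-46.481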